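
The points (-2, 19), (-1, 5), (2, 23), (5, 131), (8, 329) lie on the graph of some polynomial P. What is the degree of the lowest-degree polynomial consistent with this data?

Divided differences on the nodes -2, -1, 2, 5, 8:
  order 0: 19  5  23  131  329
  order 1: -14  6  36  66
  order 2: 5  5  5
  order 3: 0  0
  order 4: 0
The order-2 divided differences are all 5 (nonzero) and every higher order vanishes, so the data lies on a polynomial of degree exactly 2.

2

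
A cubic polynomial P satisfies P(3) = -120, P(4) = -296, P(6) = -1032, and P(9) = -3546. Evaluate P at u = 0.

0

Write P(u) = au^3 + bu^2 + cu + d. Substituting each data point gives a linear system:
  27a + 9b + 3c + d = -120
  64a + 16b + 4c + d = -296
  216a + 36b + 6c + d = -1032
  729a + 81b + 9c + d = -3546
Solving the system yields a = -5, b = 1, c = 2, d = 0.
So P(u) = -5u³ + u² + 2u.
Then P(0) = 0.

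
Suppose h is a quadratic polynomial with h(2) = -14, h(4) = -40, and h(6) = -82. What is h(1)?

-7

Write h(t) = at^2 + bt + c. Substituting each data point gives a linear system:
  4a + 2b + c = -14
  16a + 4b + c = -40
  36a + 6b + c = -82
Solving the system yields a = -2, b = -1, c = -4.
So h(t) = -2t^2 - t - 4.
Then h(1) = -7.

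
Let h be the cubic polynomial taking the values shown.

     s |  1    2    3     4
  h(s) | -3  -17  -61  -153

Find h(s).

Write h(s) = as^3 + bs^2 + cs + d. Substituting each data point gives a linear system:
  a + b + c + d = -3
  8a + 4b + 2c + d = -17
  27a + 9b + 3c + d = -61
  64a + 16b + 4c + d = -153
Solving the system yields a = -3, b = 3, c = -2, d = -1.
So h(s) = -3s³ + 3s² - 2s - 1.
Check: h(4) = -153. ✓

h(s) = -3s^3 + 3s^2 - 2s - 1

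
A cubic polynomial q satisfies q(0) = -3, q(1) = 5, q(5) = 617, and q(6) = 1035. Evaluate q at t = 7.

1607

Write q(t) = at^3 + bt^2 + ct + d. Substituting each data point gives a linear system:
  d = -3
  a + b + c + d = 5
  125a + 25b + 5c + d = 617
  216a + 36b + 6c + d = 1035
Solving the system yields a = 4, b = 5, c = -1, d = -3.
So q(t) = 4t³ + 5t² - t - 3.
Then q(7) = 1607.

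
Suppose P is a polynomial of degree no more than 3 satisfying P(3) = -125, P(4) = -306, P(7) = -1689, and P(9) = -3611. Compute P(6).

Write P(t) = at^3 + bt^2 + ct + d. Substituting each data point gives a linear system:
  27a + 9b + 3c + d = -125
  64a + 16b + 4c + d = -306
  343a + 49b + 7c + d = -1689
  729a + 81b + 9c + d = -3611
Solving the system yields a = -5, b = 0, c = 4, d = -2.
So P(t) = -5t³ + 4t - 2.
Then P(6) = -1058.

-1058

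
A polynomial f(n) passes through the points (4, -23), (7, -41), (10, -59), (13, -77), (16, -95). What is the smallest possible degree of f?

Forward differences of the values at n = 4, 7, 10, 13, 16:
  f  : -23  -41  -59  -77  -95
  Δ  : -18  -18  -18  -18
  Δ^2: 0  0  0
  Δ^3: 0  0
  Δ^4: 0
The first differences are constant (-18) and nonzero, while all higher differences vanish, so the minimal degree is 1.

1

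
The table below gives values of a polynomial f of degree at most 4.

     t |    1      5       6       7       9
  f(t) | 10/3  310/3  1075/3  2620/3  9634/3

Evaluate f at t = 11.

Using the Lagrange interpolation formula with nodes 1, 5, 6, 7, 9:
  L_0(t) = (t - 5)(t - 6)(t - 7)(t - 9) / 960
  L_1(t) = (t - 1)(t - 6)(t - 7)(t - 9) / -32
  L_2(t) = (t - 1)(t - 5)(t - 7)(t - 9) / 15
  L_3(t) = (t - 1)(t - 5)(t - 6)(t - 9) / -24
  L_4(t) = (t - 1)(t - 5)(t - 6)(t - 7) / 192
Then f(t) = 10/3·L_0(t) + 310/3·L_1(t) + 1075/3·L_2(t) + 2620/3·L_3(t) + 9634/3·L_4(t).
Expanding and collecting terms gives f(t) = t^4 - 5t^3 + 3t^2 + 6t - 5/3.
Evaluating at t = 11: f(11) = 25240/3.

25240/3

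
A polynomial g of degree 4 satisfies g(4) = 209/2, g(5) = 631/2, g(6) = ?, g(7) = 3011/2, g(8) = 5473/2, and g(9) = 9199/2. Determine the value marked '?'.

The 5 known points determine the degree-4 polynomial uniquely.
Write g(n) = an^4 + bn^3 + cn^2 + dn + e. Substituting each data point gives a linear system:
  256a + 64b + 16c + 4d + e = 209/2
  625a + 125b + 25c + 5d + e = 631/2
  2401a + 343b + 49c + 7d + e = 3011/2
  4096a + 512b + 64c + 8d + e = 5473/2
  6561a + 729b + 81c + 9d + e = 9199/2
Solving the system yields a = 1, b = -3, c = 3, d = -2, e = 1/2.
So g(n) = n⁴ - 3n³ + 3n² - 2n + 1/2.
Then g(6) = 1489/2.

1489/2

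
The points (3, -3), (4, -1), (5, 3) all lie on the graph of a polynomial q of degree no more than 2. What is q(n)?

Write q(n) = an^2 + bn + c. Substituting each data point gives a linear system:
  9a + 3b + c = -3
  16a + 4b + c = -1
  25a + 5b + c = 3
Solving the system yields a = 1, b = -5, c = 3.
So q(n) = n^2 - 5n + 3.
Check: q(4) = -1. ✓

q(n) = n^2 - 5n + 3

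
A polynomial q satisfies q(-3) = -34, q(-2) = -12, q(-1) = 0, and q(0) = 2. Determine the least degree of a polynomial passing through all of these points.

Forward differences of the values at t = -3, -2, -1, 0:
  q  : -34  -12  0  2
  Δ  : 22  12  2
  Δ^2: -10  -10
  Δ^3: 0
The second differences are constant (-10) and nonzero, while all higher differences vanish, so the minimal degree is 2.

2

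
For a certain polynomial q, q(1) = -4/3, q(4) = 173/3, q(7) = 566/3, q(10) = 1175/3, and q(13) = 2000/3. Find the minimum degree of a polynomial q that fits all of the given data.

Forward differences of the values at s = 1, 4, 7, 10, 13:
  q  : -4/3  173/3  566/3  1175/3  2000/3
  Δ  : 59  131  203  275
  Δ^2: 72  72  72
  Δ^3: 0  0
  Δ^4: 0
The second differences are constant (72) and nonzero, while all higher differences vanish, so the minimal degree is 2.

2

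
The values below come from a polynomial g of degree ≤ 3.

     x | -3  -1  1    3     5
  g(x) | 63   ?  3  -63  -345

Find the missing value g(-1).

-3

The 4 known points determine the degree-3 polynomial uniquely.
Write g(x) = ax^3 + bx^2 + cx + d. Substituting each data point gives a linear system:
  -27a + 9b - 3c + d = 63
  a + b + c + d = 3
  27a + 9b + 3c + d = -63
  125a + 25b + 5c + d = -345
Solving the system yields a = -3, b = 0, c = 6, d = 0.
So g(x) = -3x^3 + 6x.
Then g(-1) = -3.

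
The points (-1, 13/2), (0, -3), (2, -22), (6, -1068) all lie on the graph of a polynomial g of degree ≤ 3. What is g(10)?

-5378

Write g(n) = an^3 + bn^2 + cn + d. Substituting each data point gives a linear system:
  -a + b - c + d = 13/2
  d = -3
  8a + 4b + 2c + d = -22
  216a + 36b + 6c + d = -1068
Solving the system yields a = -6, b = 6, c = 5/2, d = -3.
So g(n) = -6n^3 + 6n^2 + (5/2)n - 3.
Then g(10) = -5378.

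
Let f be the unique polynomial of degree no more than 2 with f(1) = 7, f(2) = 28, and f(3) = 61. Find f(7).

Forward differences of the values at s = 1, 2, 3:
  f  : 7  28  61
  Δ  : 21  33
  Δ^2: 12
The second differences are constant, confirming degree 2.
Interpolating (Newton forward form) and evaluating at s = 7 gives f(7) = 313.

313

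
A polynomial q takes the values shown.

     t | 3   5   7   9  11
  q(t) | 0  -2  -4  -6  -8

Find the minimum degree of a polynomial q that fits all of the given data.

Forward differences of the values at t = 3, 5, 7, 9, 11:
  q  : 0  -2  -4  -6  -8
  Δ  : -2  -2  -2  -2
  Δ^2: 0  0  0
  Δ^3: 0  0
  Δ^4: 0
The first differences are constant (-2) and nonzero, while all higher differences vanish, so the minimal degree is 1.

1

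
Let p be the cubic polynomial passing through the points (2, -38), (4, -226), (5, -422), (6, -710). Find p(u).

p(u) = -3u^3 - u^2 - 4u - 2

Write p(u) = au^3 + bu^2 + cu + d. Substituting each data point gives a linear system:
  8a + 4b + 2c + d = -38
  64a + 16b + 4c + d = -226
  125a + 25b + 5c + d = -422
  216a + 36b + 6c + d = -710
Solving the system yields a = -3, b = -1, c = -4, d = -2.
So p(u) = -3u^3 - u^2 - 4u - 2.
Check: p(2) = -38. ✓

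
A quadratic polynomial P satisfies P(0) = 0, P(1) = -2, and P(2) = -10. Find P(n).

P(n) = -3n^2 + n

Write P(n) = an^2 + bn + c. Substituting each data point gives a linear system:
  c = 0
  a + b + c = -2
  4a + 2b + c = -10
Solving the system yields a = -3, b = 1, c = 0.
So P(n) = -3n^2 + n.
Check: P(1) = -2. ✓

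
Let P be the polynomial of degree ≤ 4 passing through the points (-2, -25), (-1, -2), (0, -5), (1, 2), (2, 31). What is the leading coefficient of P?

-1

Write P(x) = ax^4 + bx^3 + cx^2 + dx + e. Substituting each data point gives a linear system:
  16a - 8b + 4c - 2d + e = -25
  a - b + c - d + e = -2
  e = -5
  a + b + c + d + e = 2
  16a + 8b + 4c + 2d + e = 31
Solving the system yields a = -1, b = 4, c = 6, d = -2, e = -5.
So P(x) = -x⁴ + 4x³ + 6x² - 2x - 5.
The leading coefficient is -1.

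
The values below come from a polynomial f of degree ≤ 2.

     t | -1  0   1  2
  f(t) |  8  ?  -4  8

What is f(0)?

-4

On equispaced nodes a degree-2 polynomial has vanishing third forward difference, so
  - f(-1) + 3·f(0) - 3·f(1) + f(2) = 0.
Substituting the known values and solving for f(0):
  3·f(0) = -12
  f(0) = -4.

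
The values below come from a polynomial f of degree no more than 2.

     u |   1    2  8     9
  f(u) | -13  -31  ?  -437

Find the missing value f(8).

-349

The 3 known points determine the degree-2 polynomial uniquely.
Write f(u) = au^2 + bu + c. Substituting each data point gives a linear system:
  a + b + c = -13
  4a + 2b + c = -31
  81a + 9b + c = -437
Solving the system yields a = -5, b = -3, c = -5.
So f(u) = -5u^2 - 3u - 5.
Then f(8) = -349.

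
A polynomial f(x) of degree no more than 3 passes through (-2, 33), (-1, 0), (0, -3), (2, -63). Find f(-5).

Write f(x) = ax^3 + bx^2 + cx + d. Substituting each data point gives a linear system:
  -8a + 4b - 2c + d = 33
  -a + b - c + d = 0
  d = -3
  8a + 4b + 2c + d = -63
Solving the system yields a = -6, b = -3, c = 0, d = -3.
So f(x) = -6x^3 - 3x^2 - 3.
Then f(-5) = 672.

672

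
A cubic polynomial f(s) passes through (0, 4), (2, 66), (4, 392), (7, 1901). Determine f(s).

f(s) = 5s^3 + 3s^2 + 5s + 4

Write f(s) = as^3 + bs^2 + cs + d. Substituting each data point gives a linear system:
  d = 4
  8a + 4b + 2c + d = 66
  64a + 16b + 4c + d = 392
  343a + 49b + 7c + d = 1901
Solving the system yields a = 5, b = 3, c = 5, d = 4.
So f(s) = 5s^3 + 3s^2 + 5s + 4.
Check: f(2) = 66. ✓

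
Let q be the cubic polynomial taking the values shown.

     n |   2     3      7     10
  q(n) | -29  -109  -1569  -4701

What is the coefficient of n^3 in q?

Write q(n) = an^3 + bn^2 + cn + d. Substituting each data point gives a linear system:
  8a + 4b + 2c + d = -29
  27a + 9b + 3c + d = -109
  343a + 49b + 7c + d = -1569
  1000a + 100b + 10c + d = -4701
Solving the system yields a = -5, b = 3, c = 0, d = -1.
So q(n) = -5n^3 + 3n^2 - 1.
The leading coefficient is -5.

-5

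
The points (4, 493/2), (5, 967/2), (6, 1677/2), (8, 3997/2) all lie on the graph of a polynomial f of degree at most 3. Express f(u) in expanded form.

f(u) = 4u^3 - u^2 + 2u - 3/2

Write f(u) = au^3 + bu^2 + cu + d. Substituting each data point gives a linear system:
  64a + 16b + 4c + d = 493/2
  125a + 25b + 5c + d = 967/2
  216a + 36b + 6c + d = 1677/2
  512a + 64b + 8c + d = 3997/2
Solving the system yields a = 4, b = -1, c = 2, d = -3/2.
So f(u) = 4u^3 - u^2 + 2u - 3/2.
Check: f(4) = 493/2. ✓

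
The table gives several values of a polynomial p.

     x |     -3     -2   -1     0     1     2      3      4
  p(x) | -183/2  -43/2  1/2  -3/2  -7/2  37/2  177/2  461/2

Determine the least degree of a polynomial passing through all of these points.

Forward differences of the values at x = -3, -2, -1, 0, 1, 2, 3, 4:
  p  : -183/2  -43/2  1/2  -3/2  -7/2  37/2  177/2  461/2
  Δ  : 70  22  -2  -2  22  70  142
  Δ^2: -48  -24  0  24  48  72
  Δ^3: 24  24  24  24  24
  Δ^4: 0  0  0  0
  Δ^5: 0  0  0
  Δ^6: 0  0
  Δ^7: 0
The third differences are constant (24) and nonzero, while all higher differences vanish, so the minimal degree is 3.

3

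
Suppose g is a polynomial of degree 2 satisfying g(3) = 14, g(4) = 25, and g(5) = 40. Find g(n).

g(n) = 2n^2 - 3n + 5

Using the Lagrange interpolation formula with nodes 3, 4, 5:
  L_0(n) = (n - 4)(n - 5) / 2
  L_1(n) = (n - 3)(n - 5) / -1
  L_2(n) = (n - 3)(n - 4) / 2
Then g(n) = 14·L_0(n) + 25·L_1(n) + 40·L_2(n).
Expanding and collecting terms gives g(n) = 2n^2 - 3n + 5.
Check: g(5) = 40. ✓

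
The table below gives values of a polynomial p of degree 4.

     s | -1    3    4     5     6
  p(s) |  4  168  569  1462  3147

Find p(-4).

1057

Using the Lagrange interpolation formula with nodes -1, 3, 4, 5, 6:
  L_0(s) = (s - 3)(s - 4)(s - 5)(s - 6) / 840
  L_1(s) = (s + 1)(s - 4)(s - 5)(s - 6) / -24
  L_2(s) = (s + 1)(s - 3)(s - 5)(s - 6) / 10
  L_3(s) = (s + 1)(s - 3)(s - 4)(s - 6) / -12
  L_4(s) = (s + 1)(s - 3)(s - 4)(s - 5) / 42
Then p(s) = 4·L_0(s) + 168·L_1(s) + 569·L_2(s) + 1462·L_3(s) + 3147·L_4(s).
Expanding and collecting terms gives p(s) = 3s⁴ - 4s³ + 3s² + 3s - 3.
Evaluating at s = -4: p(-4) = 1057.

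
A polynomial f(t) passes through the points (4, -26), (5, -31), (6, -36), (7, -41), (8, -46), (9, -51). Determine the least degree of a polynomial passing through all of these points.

Forward differences of the values at t = 4, 5, 6, 7, 8, 9:
  f  : -26  -31  -36  -41  -46  -51
  Δ  : -5  -5  -5  -5  -5
  Δ^2: 0  0  0  0
  Δ^3: 0  0  0
  Δ^4: 0  0
  Δ^5: 0
The first differences are constant (-5) and nonzero, while all higher differences vanish, so the minimal degree is 1.

1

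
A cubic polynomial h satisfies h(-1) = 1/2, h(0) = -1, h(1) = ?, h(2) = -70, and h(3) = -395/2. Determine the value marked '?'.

-29/2

On equispaced nodes a degree-3 polynomial has vanishing fourth forward difference, so
  h(-1) - 4·h(0) + 6·h(1) - 4·h(2) + h(3) = 0.
Substituting the known values and solving for h(1):
  6·h(1) = -87
  h(1) = -29/2.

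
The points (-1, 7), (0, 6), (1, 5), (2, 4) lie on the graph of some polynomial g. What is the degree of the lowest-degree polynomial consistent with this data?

1

Forward differences of the values at s = -1, 0, 1, 2:
  g  : 7  6  5  4
  Δ  : -1  -1  -1
  Δ^2: 0  0
  Δ^3: 0
The first differences are constant (-1) and nonzero, while all higher differences vanish, so the minimal degree is 1.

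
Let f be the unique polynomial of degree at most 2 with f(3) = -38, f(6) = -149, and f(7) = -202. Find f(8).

-263

Write f(n) = an^2 + bn + c. Substituting each data point gives a linear system:
  9a + 3b + c = -38
  36a + 6b + c = -149
  49a + 7b + c = -202
Solving the system yields a = -4, b = -1, c = 1.
So f(n) = -4n^2 - n + 1.
Then f(8) = -263.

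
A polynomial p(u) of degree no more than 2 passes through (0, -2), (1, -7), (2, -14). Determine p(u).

Write p(u) = au^2 + bu + c. Substituting each data point gives a linear system:
  c = -2
  a + b + c = -7
  4a + 2b + c = -14
Solving the system yields a = -1, b = -4, c = -2.
So p(u) = -u^2 - 4u - 2.
Check: p(0) = -2. ✓

p(u) = -u^2 - 4u - 2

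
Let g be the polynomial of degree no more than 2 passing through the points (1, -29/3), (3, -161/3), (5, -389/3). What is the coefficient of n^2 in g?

Write g(n) = an^2 + bn + c. Substituting each data point gives a linear system:
  a + b + c = -29/3
  9a + 3b + c = -161/3
  25a + 5b + c = -389/3
Solving the system yields a = -4, b = -6, c = 1/3.
So g(n) = -4n^2 - 6n + 1/3.
The leading coefficient is -4.

-4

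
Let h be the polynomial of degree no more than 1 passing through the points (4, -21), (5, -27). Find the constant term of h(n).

3

Write h(n) = an + b. Substituting each data point gives a linear system:
  4a + b = -21
  5a + b = -27
Solving the system yields a = -6, b = 3.
So h(n) = -6n + 3.
The constant term is 3.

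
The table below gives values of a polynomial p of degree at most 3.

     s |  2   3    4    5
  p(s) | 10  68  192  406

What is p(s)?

p(s) = 4s^3 - 3s^2 - 3s - 4

Using the Lagrange interpolation formula with nodes 2, 3, 4, 5:
  L_0(s) = (s - 3)(s - 4)(s - 5) / -6
  L_1(s) = (s - 2)(s - 4)(s - 5) / 2
  L_2(s) = (s - 2)(s - 3)(s - 5) / -2
  L_3(s) = (s - 2)(s - 3)(s - 4) / 6
Then p(s) = 10·L_0(s) + 68·L_1(s) + 192·L_2(s) + 406·L_3(s).
Expanding and collecting terms gives p(s) = 4s^3 - 3s^2 - 3s - 4.
Check: p(4) = 192. ✓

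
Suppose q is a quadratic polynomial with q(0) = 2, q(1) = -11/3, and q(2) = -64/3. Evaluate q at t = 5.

-439/3

Using the Lagrange interpolation formula with nodes 0, 1, 2:
  L_0(t) = (t - 1)(t - 2) / 2
  L_1(t) = t(t - 2) / -1
  L_2(t) = t(t - 1) / 2
Then q(t) = 2·L_0(t) - 11/3·L_1(t) - 64/3·L_2(t).
Expanding and collecting terms gives q(t) = -6t^2 + (1/3)t + 2.
Evaluating at t = 5: q(5) = -439/3.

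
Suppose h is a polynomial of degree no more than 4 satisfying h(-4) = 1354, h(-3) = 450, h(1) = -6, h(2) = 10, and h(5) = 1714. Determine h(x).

Write h(x) = ax^4 + bx^3 + cx^2 + dx + e. Substituting each data point gives a linear system:
  256a - 64b + 16c - 4d + e = 1354
  81a - 27b + 9c - 3d + e = 450
  a + b + c + d + e = -6
  16a + 8b + 4c + 2d + e = 10
  625a + 125b + 25c + 5d + e = 1714
Solving the system yields a = 4, b = -6, c = -2, d = 4, e = -6.
So h(x) = 4x^4 - 6x^3 - 2x^2 + 4x - 6.
Check: h(2) = 10. ✓

h(x) = 4x^4 - 6x^3 - 2x^2 + 4x - 6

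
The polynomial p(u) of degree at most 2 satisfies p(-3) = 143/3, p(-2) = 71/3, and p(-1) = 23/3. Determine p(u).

p(u) = 4u^2 - 4u - 1/3

Using the Lagrange interpolation formula with nodes -3, -2, -1:
  L_0(u) = (u + 2)(u + 1) / 2
  L_1(u) = (u + 3)(u + 1) / -1
  L_2(u) = (u + 3)(u + 2) / 2
Then p(u) = 143/3·L_0(u) + 71/3·L_1(u) + 23/3·L_2(u).
Expanding and collecting terms gives p(u) = 4u^2 - 4u - 1/3.
Check: p(-1) = 23/3. ✓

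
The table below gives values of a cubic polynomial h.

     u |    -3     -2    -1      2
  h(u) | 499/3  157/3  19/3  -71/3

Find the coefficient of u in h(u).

1

Write h(u) = au^3 + bu^2 + cu + d. Substituting each data point gives a linear system:
  -27a + 9b - 3c + d = 499/3
  -8a + 4b - 2c + d = 157/3
  -a + b - c + d = 19/3
  8a + 4b + 2c + d = -71/3
Solving the system yields a = -5, b = 4, c = 1, d = -5/3.
So h(u) = -5u^3 + 4u^2 + u - 5/3.
The coefficient of u is 1.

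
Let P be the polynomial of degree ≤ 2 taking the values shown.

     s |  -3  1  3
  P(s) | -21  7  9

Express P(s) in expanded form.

Using the Lagrange interpolation formula with nodes -3, 1, 3:
  L_0(s) = (s - 1)(s - 3) / 24
  L_1(s) = (s + 3)(s - 3) / -8
  L_2(s) = (s + 3)(s - 1) / 12
Then P(s) = -21·L_0(s) + 7·L_1(s) + 9·L_2(s).
Expanding and collecting terms gives P(s) = -s^2 + 5s + 3.
Check: P(1) = 7. ✓

P(s) = -s^2 + 5s + 3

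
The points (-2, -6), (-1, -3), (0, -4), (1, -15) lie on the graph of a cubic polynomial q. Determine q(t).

q(t) = -t^3 - 5t^2 - 5t - 4

Using the Lagrange interpolation formula with nodes -2, -1, 0, 1:
  L_0(t) = (t + 1)t(t - 1) / -6
  L_1(t) = (t + 2)t(t - 1) / 2
  L_2(t) = (t + 2)(t + 1)(t - 1) / -2
  L_3(t) = (t + 2)(t + 1)t / 6
Then q(t) = -6·L_0(t) - 3·L_1(t) - 4·L_2(t) - 15·L_3(t).
Expanding and collecting terms gives q(t) = -t^3 - 5t^2 - 5t - 4.
Check: q(1) = -15. ✓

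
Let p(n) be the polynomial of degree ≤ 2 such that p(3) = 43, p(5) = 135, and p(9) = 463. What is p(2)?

15

Using the Lagrange interpolation formula with nodes 3, 5, 9:
  L_0(n) = (n - 5)(n - 9) / 12
  L_1(n) = (n - 3)(n - 9) / -8
  L_2(n) = (n - 3)(n - 5) / 24
Then p(n) = 43·L_0(n) + 135·L_1(n) + 463·L_2(n).
Expanding and collecting terms gives p(n) = 6n^2 - 2n - 5.
Evaluating at n = 2: p(2) = 15.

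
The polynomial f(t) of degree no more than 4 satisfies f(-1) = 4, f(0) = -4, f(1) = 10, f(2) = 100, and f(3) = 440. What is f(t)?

f(t) = 5t^4 - t^3 + 6t^2 + 4t - 4

Write f(t) = at^4 + bt^3 + ct^2 + dt + e. Substituting each data point gives a linear system:
  a - b + c - d + e = 4
  e = -4
  a + b + c + d + e = 10
  16a + 8b + 4c + 2d + e = 100
  81a + 27b + 9c + 3d + e = 440
Solving the system yields a = 5, b = -1, c = 6, d = 4, e = -4.
So f(t) = 5t^4 - t^3 + 6t^2 + 4t - 4.
Check: f(2) = 100. ✓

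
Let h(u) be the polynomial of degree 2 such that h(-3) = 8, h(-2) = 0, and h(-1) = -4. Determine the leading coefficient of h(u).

Write h(u) = au^2 + bu + c. Substituting each data point gives a linear system:
  9a - 3b + c = 8
  4a - 2b + c = 0
  a - b + c = -4
Solving the system yields a = 2, b = 2, c = -4.
So h(u) = 2u^2 + 2u - 4.
The leading coefficient is 2.

2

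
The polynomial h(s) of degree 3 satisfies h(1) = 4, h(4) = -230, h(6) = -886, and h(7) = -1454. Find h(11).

-6026

Write h(s) = as^3 + bs^2 + cs + d. Substituting each data point gives a linear system:
  a + b + c + d = 4
  64a + 16b + 4c + d = -230
  216a + 36b + 6c + d = -886
  343a + 49b + 7c + d = -1454
Solving the system yields a = -5, b = 5, c = 2, d = 2.
So h(s) = -5s³ + 5s² + 2s + 2.
Then h(11) = -6026.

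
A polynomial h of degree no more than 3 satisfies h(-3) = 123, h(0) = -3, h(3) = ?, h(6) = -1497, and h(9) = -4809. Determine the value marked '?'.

-219

The 4 known points determine the degree-3 polynomial uniquely.
Write h(t) = at^3 + bt^2 + ct + d. Substituting each data point gives a linear system:
  -27a + 9b - 3c + d = 123
  d = -3
  216a + 36b + 6c + d = -1497
  729a + 81b + 9c + d = -4809
Solving the system yields a = -6, b = -5, c = -3, d = -3.
So h(t) = -6t³ - 5t² - 3t - 3.
Then h(3) = -219.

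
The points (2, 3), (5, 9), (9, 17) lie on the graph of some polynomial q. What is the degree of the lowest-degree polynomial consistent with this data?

Divided differences on the nodes 2, 5, 9:
  order 0: 3  9  17
  order 1: 2  2
  order 2: 0
The order-1 divided differences are all 2 (nonzero) and every higher order vanishes, so the data lies on a polynomial of degree exactly 1.

1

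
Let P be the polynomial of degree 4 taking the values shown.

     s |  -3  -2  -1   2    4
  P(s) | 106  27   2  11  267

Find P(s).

Write P(s) = as^4 + bs^3 + cs^2 + ds + e. Substituting each data point gives a linear system:
  81a - 27b + 9c - 3d + e = 106
  16a - 8b + 4c - 2d + e = 27
  a - b + c - d + e = 2
  16a + 8b + 4c + 2d + e = 11
  256a + 64b + 16c + 4d + e = 267
Solving the system yields a = 1, b = 0, c = 2, d = -4, e = -5.
So P(s) = s^4 + 2s^2 - 4s - 5.
Check: P(4) = 267. ✓

P(s) = s^4 + 2s^2 - 4s - 5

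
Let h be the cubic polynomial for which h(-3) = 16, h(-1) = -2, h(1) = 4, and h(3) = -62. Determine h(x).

Using the Lagrange interpolation formula with nodes -3, -1, 1, 3:
  L_0(x) = (x + 1)(x - 1)(x - 3) / -48
  L_1(x) = (x + 3)(x - 1)(x - 3) / 16
  L_2(x) = (x + 3)(x + 1)(x - 3) / -16
  L_3(x) = (x + 3)(x + 1)(x - 1) / 48
Then h(x) = 16·L_0(x) - 2·L_1(x) + 4·L_2(x) - 62·L_3(x).
Expanding and collecting terms gives h(x) = -2x³ - 3x² + 5x + 4.
Check: h(3) = -62. ✓

h(x) = -2x^3 - 3x^2 + 5x + 4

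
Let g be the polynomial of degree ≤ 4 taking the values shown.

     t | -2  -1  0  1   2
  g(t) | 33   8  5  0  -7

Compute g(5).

320

Write g(t) = at^4 + bt^3 + ct^2 + dt + e. Substituting each data point gives a linear system:
  16a - 8b + 4c - 2d + e = 33
  a - b + c - d + e = 8
  e = 5
  a + b + c + d + e = 0
  16a + 8b + 4c + 2d + e = -7
Solving the system yields a = 1, b = -2, c = -2, d = -2, e = 5.
So g(t) = t^4 - 2t^3 - 2t^2 - 2t + 5.
Then g(5) = 320.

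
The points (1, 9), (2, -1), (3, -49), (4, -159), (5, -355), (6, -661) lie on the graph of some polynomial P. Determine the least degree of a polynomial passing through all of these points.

Forward differences of the values at x = 1, 2, 3, 4, 5, 6:
  P  : 9  -1  -49  -159  -355  -661
  Δ  : -10  -48  -110  -196  -306
  Δ^2: -38  -62  -86  -110
  Δ^3: -24  -24  -24
  Δ^4: 0  0
  Δ^5: 0
The third differences are constant (-24) and nonzero, while all higher differences vanish, so the minimal degree is 3.

3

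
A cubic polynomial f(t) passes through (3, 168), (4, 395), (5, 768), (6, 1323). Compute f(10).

6083

Forward differences of the values at t = 3, 4, 5, 6:
  f  : 168  395  768  1323
  Δ  : 227  373  555
  Δ^2: 146  182
  Δ^3: 36
The third differences are constant, confirming degree 3.
Interpolating (Newton forward form) and evaluating at t = 10 gives f(10) = 6083.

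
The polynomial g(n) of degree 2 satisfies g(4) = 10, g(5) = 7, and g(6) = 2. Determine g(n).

g(n) = -n^2 + 6n + 2

Using the Lagrange interpolation formula with nodes 4, 5, 6:
  L_0(n) = (n - 5)(n - 6) / 2
  L_1(n) = (n - 4)(n - 6) / -1
  L_2(n) = (n - 4)(n - 5) / 2
Then g(n) = 10·L_0(n) + 7·L_1(n) + 2·L_2(n).
Expanding and collecting terms gives g(n) = -n^2 + 6n + 2.
Check: g(5) = 7. ✓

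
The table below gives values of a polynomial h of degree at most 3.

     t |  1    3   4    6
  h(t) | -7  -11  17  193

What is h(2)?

-15

Using the Lagrange interpolation formula with nodes 1, 3, 4, 6:
  L_0(t) = (t - 3)(t - 4)(t - 6) / -30
  L_1(t) = (t - 1)(t - 4)(t - 6) / 6
  L_2(t) = (t - 1)(t - 3)(t - 6) / -6
  L_3(t) = (t - 1)(t - 3)(t - 4) / 30
Then h(t) = -7·L_0(t) - 11·L_1(t) + 17·L_2(t) + 193·L_3(t).
Expanding and collecting terms gives h(t) = 2t^3 - 6t^2 - 4t + 1.
Evaluating at t = 2: h(2) = -15.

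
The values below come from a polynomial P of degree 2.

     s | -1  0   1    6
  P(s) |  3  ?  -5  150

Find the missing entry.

The 3 known points determine the degree-2 polynomial uniquely.
Write P(s) = as^2 + bs + c. Substituting each data point gives a linear system:
  a - b + c = 3
  a + b + c = -5
  36a + 6b + c = 150
Solving the system yields a = 5, b = -4, c = -6.
So P(s) = 5s^2 - 4s - 6.
Then P(0) = -6.

-6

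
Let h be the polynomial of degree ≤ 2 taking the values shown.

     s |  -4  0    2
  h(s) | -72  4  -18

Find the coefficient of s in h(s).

-1

Write h(s) = as^2 + bs + c. Substituting each data point gives a linear system:
  16a - 4b + c = -72
  c = 4
  4a + 2b + c = -18
Solving the system yields a = -5, b = -1, c = 4.
So h(s) = -5s² - s + 4.
The coefficient of s is -1.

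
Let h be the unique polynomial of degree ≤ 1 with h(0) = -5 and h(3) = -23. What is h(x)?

h(x) = -6x - 5

Write h(x) = ax + b. Substituting each data point gives a linear system:
  b = -5
  3a + b = -23
Solving the system yields a = -6, b = -5.
So h(x) = -6x - 5.
Check: h(0) = -5. ✓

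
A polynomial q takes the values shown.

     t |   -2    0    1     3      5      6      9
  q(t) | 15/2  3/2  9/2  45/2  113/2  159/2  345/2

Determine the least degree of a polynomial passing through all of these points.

Divided differences on the nodes -2, 0, 1, 3, 5, 6, 9:
  order 0: 15/2  3/2  9/2  45/2  113/2  159/2  345/2
  order 1: -3  3  9  17  23  31
  order 2: 2  2  2  2  2
  order 3: 0  0  0  0
  order 4: 0  0  0
  order 5: 0  0
  order 6: 0
The order-2 divided differences are all 2 (nonzero) and every higher order vanishes, so the data lies on a polynomial of degree exactly 2.

2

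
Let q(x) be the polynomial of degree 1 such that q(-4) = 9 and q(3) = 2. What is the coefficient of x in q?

Write q(x) = ax + b. Substituting each data point gives a linear system:
  -4a + b = 9
  3a + b = 2
Solving the system yields a = -1, b = 5.
So q(x) = -x + 5.
The leading coefficient is -1.

-1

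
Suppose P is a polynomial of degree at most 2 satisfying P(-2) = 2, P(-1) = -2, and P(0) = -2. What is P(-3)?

Using the Lagrange interpolation formula with nodes -2, -1, 0:
  L_0(u) = (u + 1)u / 2
  L_1(u) = (u + 2)u / -1
  L_2(u) = (u + 2)(u + 1) / 2
Then P(u) = 2·L_0(u) - 2·L_1(u) - 2·L_2(u).
Expanding and collecting terms gives P(u) = 2u^2 + 2u - 2.
Evaluating at u = -3: P(-3) = 10.

10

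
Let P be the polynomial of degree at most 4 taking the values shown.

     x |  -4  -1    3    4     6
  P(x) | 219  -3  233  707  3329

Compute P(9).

Write P(x) = ax^4 + bx^3 + cx^2 + dx + e. Substituting each data point gives a linear system:
  256a - 64b + 16c - 4d + e = 219
  a - b + c - d + e = -3
  81a + 27b + 9c + 3d + e = 233
  256a + 64b + 16c + 4d + e = 707
  1296a + 216b + 36c + 6d + e = 3329
Solving the system yields a = 2, b = 4, c = -3, d = -3, e = -1.
So P(x) = 2x^4 + 4x^3 - 3x^2 - 3x - 1.
Then P(9) = 15767.

15767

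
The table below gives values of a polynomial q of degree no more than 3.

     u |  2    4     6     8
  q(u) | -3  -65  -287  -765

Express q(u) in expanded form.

q(u) = -2u^3 + 4u^2 + u - 5

Write q(u) = au^3 + bu^2 + cu + d. Substituting each data point gives a linear system:
  8a + 4b + 2c + d = -3
  64a + 16b + 4c + d = -65
  216a + 36b + 6c + d = -287
  512a + 64b + 8c + d = -765
Solving the system yields a = -2, b = 4, c = 1, d = -5.
So q(u) = -2u^3 + 4u^2 + u - 5.
Check: q(6) = -287. ✓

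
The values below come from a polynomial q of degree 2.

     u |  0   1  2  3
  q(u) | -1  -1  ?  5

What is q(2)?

1

On equispaced nodes a degree-2 polynomial has vanishing third forward difference, so
  - q(0) + 3·q(1) - 3·q(2) + q(3) = 0.
Substituting the known values and solving for q(2):
  -3·q(2) = -3
  q(2) = 1.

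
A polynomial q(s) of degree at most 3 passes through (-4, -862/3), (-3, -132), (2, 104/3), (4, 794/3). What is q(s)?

q(s) = 4s^3 - (1/3)s^2 + 5s - 6

Write q(s) = as^3 + bs^2 + cs + d. Substituting each data point gives a linear system:
  -64a + 16b - 4c + d = -862/3
  -27a + 9b - 3c + d = -132
  8a + 4b + 2c + d = 104/3
  64a + 16b + 4c + d = 794/3
Solving the system yields a = 4, b = -1/3, c = 5, d = -6.
So q(s) = 4s^3 - (1/3)s^2 + 5s - 6.
Check: q(4) = 794/3. ✓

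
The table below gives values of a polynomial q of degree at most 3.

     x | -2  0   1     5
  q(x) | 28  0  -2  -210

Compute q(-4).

Using the Lagrange interpolation formula with nodes -2, 0, 1, 5:
  L_0(x) = x(x - 1)(x - 5) / -42
  L_1(x) = (x + 2)(x - 1)(x - 5) / 10
  L_2(x) = (x + 2)x(x - 5) / -12
  L_3(x) = (x + 2)x(x - 1) / 140
Then q(x) = 28·L_0(x) + 0·L_1(x) - 2·L_2(x) - 210·L_3(x).
Expanding and collecting terms gives q(x) = -2x^3 + 2x^2 - 2x.
Evaluating at x = -4: q(-4) = 168.

168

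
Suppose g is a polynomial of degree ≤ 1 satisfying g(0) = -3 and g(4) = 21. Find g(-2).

-15

Write g(x) = ax + b. Substituting each data point gives a linear system:
  b = -3
  4a + b = 21
Solving the system yields a = 6, b = -3.
So g(x) = 6x - 3.
Then g(-2) = -15.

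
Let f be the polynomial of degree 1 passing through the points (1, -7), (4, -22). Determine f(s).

f(s) = -5s - 2

Using the Lagrange interpolation formula with nodes 1, 4:
  L_0(s) = (s - 4) / -3
  L_1(s) = (s - 1) / 3
Then f(s) = -7·L_0(s) - 22·L_1(s).
Expanding and collecting terms gives f(s) = -5s - 2.
Check: f(4) = -22. ✓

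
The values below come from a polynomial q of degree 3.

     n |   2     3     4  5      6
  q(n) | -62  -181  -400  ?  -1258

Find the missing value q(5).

The 4 known points determine the degree-3 polynomial uniquely.
Write q(n) = an^3 + bn^2 + cn + d. Substituting each data point gives a linear system:
  8a + 4b + 2c + d = -62
  27a + 9b + 3c + d = -181
  64a + 16b + 4c + d = -400
  216a + 36b + 6c + d = -1258
Solving the system yields a = -5, b = -5, c = 1, d = -4.
So q(n) = -5n^3 - 5n^2 + n - 4.
Then q(5) = -749.

-749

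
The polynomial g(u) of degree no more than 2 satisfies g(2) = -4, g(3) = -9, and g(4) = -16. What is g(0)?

Write g(u) = au^2 + bu + c. Substituting each data point gives a linear system:
  4a + 2b + c = -4
  9a + 3b + c = -9
  16a + 4b + c = -16
Solving the system yields a = -1, b = 0, c = 0.
So g(u) = -u².
Then g(0) = 0.

0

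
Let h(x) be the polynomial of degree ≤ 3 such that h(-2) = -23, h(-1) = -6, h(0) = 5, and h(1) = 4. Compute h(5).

Write h(x) = ax^3 + bx^2 + cx + d. Substituting each data point gives a linear system:
  -8a + 4b - 2c + d = -23
  -a + b - c + d = -6
  d = 5
  a + b + c + d = 4
Solving the system yields a = -1, b = -6, c = 6, d = 5.
So h(x) = -x^3 - 6x^2 + 6x + 5.
Then h(5) = -240.

-240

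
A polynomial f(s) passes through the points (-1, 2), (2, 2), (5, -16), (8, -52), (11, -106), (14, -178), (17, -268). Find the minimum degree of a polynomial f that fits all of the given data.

2

Forward differences of the values at s = -1, 2, 5, 8, 11, 14, 17:
  f  : 2  2  -16  -52  -106  -178  -268
  Δ  : 0  -18  -36  -54  -72  -90
  Δ^2: -18  -18  -18  -18  -18
  Δ^3: 0  0  0  0
  Δ^4: 0  0  0
  Δ^5: 0  0
  Δ^6: 0
The second differences are constant (-18) and nonzero, while all higher differences vanish, so the minimal degree is 2.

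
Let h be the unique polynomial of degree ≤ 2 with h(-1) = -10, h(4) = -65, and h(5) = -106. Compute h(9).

Using the Lagrange interpolation formula with nodes -1, 4, 5:
  L_0(t) = (t - 4)(t - 5) / 30
  L_1(t) = (t + 1)(t - 5) / -5
  L_2(t) = (t + 1)(t - 4) / 6
Then h(t) = -10·L_0(t) - 65·L_1(t) - 106·L_2(t).
Expanding and collecting terms gives h(t) = -5t² + 4t - 1.
Evaluating at t = 9: h(9) = -370.

-370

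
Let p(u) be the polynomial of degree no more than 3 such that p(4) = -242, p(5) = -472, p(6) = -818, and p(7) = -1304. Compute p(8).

-1954

Using the Lagrange interpolation formula with nodes 4, 5, 6, 7:
  L_0(u) = (u - 5)(u - 6)(u - 7) / -6
  L_1(u) = (u - 4)(u - 6)(u - 7) / 2
  L_2(u) = (u - 4)(u - 5)(u - 7) / -2
  L_3(u) = (u - 4)(u - 5)(u - 6) / 6
Then p(u) = -242·L_0(u) - 472·L_1(u) - 818·L_2(u) - 1304·L_3(u).
Expanding and collecting terms gives p(u) = -4u^3 + 2u^2 - 4u - 2.
Evaluating at u = 8: p(8) = -1954.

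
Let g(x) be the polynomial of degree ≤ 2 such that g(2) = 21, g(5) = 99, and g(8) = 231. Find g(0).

Using the Lagrange interpolation formula with nodes 2, 5, 8:
  L_0(x) = (x - 5)(x - 8) / 18
  L_1(x) = (x - 2)(x - 8) / -9
  L_2(x) = (x - 2)(x - 5) / 18
Then g(x) = 21·L_0(x) + 99·L_1(x) + 231·L_2(x).
Expanding and collecting terms gives g(x) = 3x^2 + 5x - 1.
Evaluating at x = 0: g(0) = -1.

-1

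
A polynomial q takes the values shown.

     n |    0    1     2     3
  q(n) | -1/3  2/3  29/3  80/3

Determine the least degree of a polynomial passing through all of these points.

2

Forward differences of the values at n = 0, 1, 2, 3:
  q  : -1/3  2/3  29/3  80/3
  Δ  : 1  9  17
  Δ^2: 8  8
  Δ^3: 0
The second differences are constant (8) and nonzero, while all higher differences vanish, so the minimal degree is 2.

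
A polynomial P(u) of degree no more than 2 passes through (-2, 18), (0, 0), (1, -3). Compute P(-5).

Using the Lagrange interpolation formula with nodes -2, 0, 1:
  L_0(u) = u(u - 1) / 6
  L_1(u) = (u + 2)(u - 1) / -2
  L_2(u) = (u + 2)u / 3
Then P(u) = 18·L_0(u) + 0·L_1(u) - 3·L_2(u).
Expanding and collecting terms gives P(u) = 2u^2 - 5u.
Evaluating at u = -5: P(-5) = 75.

75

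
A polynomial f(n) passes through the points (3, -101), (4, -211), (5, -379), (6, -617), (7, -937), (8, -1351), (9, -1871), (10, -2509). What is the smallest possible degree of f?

Forward differences of the values at n = 3, 4, 5, 6, 7, 8, 9, 10:
  f  : -101  -211  -379  -617  -937  -1351  -1871  -2509
  Δ  : -110  -168  -238  -320  -414  -520  -638
  Δ^2: -58  -70  -82  -94  -106  -118
  Δ^3: -12  -12  -12  -12  -12
  Δ^4: 0  0  0  0
  Δ^5: 0  0  0
  Δ^6: 0  0
  Δ^7: 0
The third differences are constant (-12) and nonzero, while all higher differences vanish, so the minimal degree is 3.

3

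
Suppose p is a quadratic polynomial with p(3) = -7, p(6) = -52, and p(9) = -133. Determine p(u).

Using the Lagrange interpolation formula with nodes 3, 6, 9:
  L_0(u) = (u - 6)(u - 9) / 18
  L_1(u) = (u - 3)(u - 9) / -9
  L_2(u) = (u - 3)(u - 6) / 18
Then p(u) = -7·L_0(u) - 52·L_1(u) - 133·L_2(u).
Expanding and collecting terms gives p(u) = -2u² + 3u + 2.
Check: p(6) = -52. ✓

p(u) = -2u^2 + 3u + 2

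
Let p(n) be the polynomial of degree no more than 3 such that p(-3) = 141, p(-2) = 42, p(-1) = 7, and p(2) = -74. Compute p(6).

-1470

Write p(n) = an^3 + bn^2 + cn + d. Substituting each data point gives a linear system:
  -27a + 9b - 3c + d = 141
  -8a + 4b - 2c + d = 42
  -a + b - c + d = 7
  8a + 4b + 2c + d = -74
Solving the system yields a = -6, b = -4, c = -5, d = 0.
So p(n) = -6n³ - 4n² - 5n.
Then p(6) = -1470.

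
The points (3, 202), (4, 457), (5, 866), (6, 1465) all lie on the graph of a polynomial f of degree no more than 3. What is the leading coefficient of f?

6

Write f(s) = as^3 + bs^2 + cs + d. Substituting each data point gives a linear system:
  27a + 9b + 3c + d = 202
  64a + 16b + 4c + d = 457
  125a + 25b + 5c + d = 866
  216a + 36b + 6c + d = 1465
Solving the system yields a = 6, b = 5, c = -2, d = 1.
So f(s) = 6s^3 + 5s^2 - 2s + 1.
The leading coefficient is 6.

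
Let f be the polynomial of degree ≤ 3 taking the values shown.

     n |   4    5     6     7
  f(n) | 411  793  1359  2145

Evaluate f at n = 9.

4521

Write f(n) = an^3 + bn^2 + cn + d. Substituting each data point gives a linear system:
  64a + 16b + 4c + d = 411
  125a + 25b + 5c + d = 793
  216a + 36b + 6c + d = 1359
  343a + 49b + 7c + d = 2145
Solving the system yields a = 6, b = 2, c = -2, d = 3.
So f(n) = 6n^3 + 2n^2 - 2n + 3.
Then f(9) = 4521.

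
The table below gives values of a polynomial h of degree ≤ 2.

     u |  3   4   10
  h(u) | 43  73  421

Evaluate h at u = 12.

601

Using the Lagrange interpolation formula with nodes 3, 4, 10:
  L_0(u) = (u - 4)(u - 10) / 7
  L_1(u) = (u - 3)(u - 10) / -6
  L_2(u) = (u - 3)(u - 4) / 42
Then h(u) = 43·L_0(u) + 73·L_1(u) + 421·L_2(u).
Expanding and collecting terms gives h(u) = 4u² + 2u + 1.
Evaluating at u = 12: h(12) = 601.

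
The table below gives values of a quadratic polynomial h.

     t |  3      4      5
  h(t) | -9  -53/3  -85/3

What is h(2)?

Write h(t) = at^2 + bt + c. Substituting each data point gives a linear system:
  9a + 3b + c = -9
  16a + 4b + c = -53/3
  25a + 5b + c = -85/3
Solving the system yields a = -1, b = -5/3, c = 5.
So h(t) = -t² - (5/3)t + 5.
Then h(2) = -7/3.

-7/3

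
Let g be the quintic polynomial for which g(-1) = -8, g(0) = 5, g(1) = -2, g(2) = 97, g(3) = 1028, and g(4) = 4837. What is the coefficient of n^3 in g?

1

Write g(n) = an^5 + bn^4 + cn^3 + dn^2 + en + k. Substituting each data point gives a linear system:
  -a + b - c + d - e + k = -8
  k = 5
  a + b + c + d + e + k = -2
  32a + 16b + 8c + 4d + 2e + k = 97
  243a + 81b + 27c + 9d + 3e + k = 1028
  1024a + 256b + 64c + 16d + 4e + k = 4837
Solving the system yields a = 6, b = -5, c = 1, d = -5, e = -4, k = 5.
So g(n) = 6n⁵ - 5n⁴ + n³ - 5n² - 4n + 5.
The coefficient of n^3 is 1.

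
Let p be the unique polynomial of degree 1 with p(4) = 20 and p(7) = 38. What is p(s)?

Write p(s) = as + b. Substituting each data point gives a linear system:
  4a + b = 20
  7a + b = 38
Solving the system yields a = 6, b = -4.
So p(s) = 6s - 4.
Check: p(7) = 38. ✓

p(s) = 6s - 4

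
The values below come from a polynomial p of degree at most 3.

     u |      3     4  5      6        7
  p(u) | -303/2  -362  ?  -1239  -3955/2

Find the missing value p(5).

-1425/2

The 4 known points determine the degree-3 polynomial uniquely.
Write p(u) = au^3 + bu^2 + cu + d. Substituting each data point gives a linear system:
  27a + 9b + 3c + d = -303/2
  64a + 16b + 4c + d = -362
  216a + 36b + 6c + d = -1239
  343a + 49b + 7c + d = -3955/2
Solving the system yields a = -6, b = 2, c = -5/2, d = 0.
So p(u) = -6u³ + 2u² - (5/2)u.
Then p(5) = -1425/2.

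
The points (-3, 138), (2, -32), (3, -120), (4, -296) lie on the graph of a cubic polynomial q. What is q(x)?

q(x) = -5x^3 + x^2 + 2x

Write q(x) = ax^3 + bx^2 + cx + d. Substituting each data point gives a linear system:
  -27a + 9b - 3c + d = 138
  8a + 4b + 2c + d = -32
  27a + 9b + 3c + d = -120
  64a + 16b + 4c + d = -296
Solving the system yields a = -5, b = 1, c = 2, d = 0.
So q(x) = -5x^3 + x^2 + 2x.
Check: q(4) = -296. ✓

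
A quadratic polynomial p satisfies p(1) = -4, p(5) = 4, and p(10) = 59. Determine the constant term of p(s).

-1

Write p(s) = as^2 + bs + c. Substituting each data point gives a linear system:
  a + b + c = -4
  25a + 5b + c = 4
  100a + 10b + c = 59
Solving the system yields a = 1, b = -4, c = -1.
So p(s) = s² - 4s - 1.
The constant term is -1.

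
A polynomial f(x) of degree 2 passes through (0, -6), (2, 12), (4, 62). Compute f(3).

Forward differences of the values at x = 0, 2, 4:
  f  : -6  12  62
  Δ  : 18  50
  Δ^2: 32
The second differences are constant, confirming degree 2.
Interpolating (Newton forward form) and evaluating at x = 3 gives f(3) = 33.

33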